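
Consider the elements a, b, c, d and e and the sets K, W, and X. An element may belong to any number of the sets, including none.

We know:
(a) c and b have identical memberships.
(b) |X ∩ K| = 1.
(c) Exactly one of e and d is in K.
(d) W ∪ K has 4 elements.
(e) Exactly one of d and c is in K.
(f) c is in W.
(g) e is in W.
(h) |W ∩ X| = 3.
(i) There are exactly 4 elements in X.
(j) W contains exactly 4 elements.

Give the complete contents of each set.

K = {d}; W = {b, c, d, e}; X = {a, b, c, d}

From (f): c ∈ W.
From (g): e ∈ W.
(a): b matches c: b ∈ W.
Suppose a ∈ K: no assignment then satisfies all the clues, so a ∉ K.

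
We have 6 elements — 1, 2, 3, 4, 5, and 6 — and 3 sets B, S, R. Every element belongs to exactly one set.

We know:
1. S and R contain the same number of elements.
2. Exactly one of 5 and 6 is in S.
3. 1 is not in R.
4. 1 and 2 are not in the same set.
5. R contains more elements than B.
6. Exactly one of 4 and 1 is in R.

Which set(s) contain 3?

3: S

From (3): 1 ∉ R.
(6) (exactly one): 4 ∈ R.
Suppose 3 ∈ B: no assignment then satisfies all the clues, so 3 ∉ B.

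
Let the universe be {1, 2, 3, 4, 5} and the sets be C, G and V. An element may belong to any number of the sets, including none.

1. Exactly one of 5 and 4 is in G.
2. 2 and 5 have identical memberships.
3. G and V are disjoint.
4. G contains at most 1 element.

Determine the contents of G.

G = {4}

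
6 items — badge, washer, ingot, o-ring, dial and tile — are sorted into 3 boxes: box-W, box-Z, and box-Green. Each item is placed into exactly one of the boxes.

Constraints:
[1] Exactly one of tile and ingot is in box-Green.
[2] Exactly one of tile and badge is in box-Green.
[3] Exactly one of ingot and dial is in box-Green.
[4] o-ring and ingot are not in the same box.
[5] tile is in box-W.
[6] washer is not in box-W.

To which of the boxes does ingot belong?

ingot: box-Green

From (5): tile ∈ box-W.
From (6): washer ∉ box-W.
(1) (exactly one): ingot ∈ box-Green.
(2) (exactly one): badge ∈ box-Green.
(3) (exactly one): dial ∉ box-Green.
(4): o-ring ∉ box-Green.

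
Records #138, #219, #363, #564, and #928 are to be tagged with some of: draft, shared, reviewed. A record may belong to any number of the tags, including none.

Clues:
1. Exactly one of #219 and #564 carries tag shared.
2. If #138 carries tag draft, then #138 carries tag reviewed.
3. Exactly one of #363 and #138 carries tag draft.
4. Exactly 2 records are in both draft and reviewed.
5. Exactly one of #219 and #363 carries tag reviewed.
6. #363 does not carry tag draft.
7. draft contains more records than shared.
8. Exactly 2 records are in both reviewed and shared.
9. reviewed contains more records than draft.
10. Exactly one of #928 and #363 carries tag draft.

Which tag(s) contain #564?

#564: reviewed, shared

From (6): #363 ∉ draft.
(3) (exactly one): #138 ∈ draft.
(10) (exactly one): #928 ∈ draft.
(2): #138 ∈ reviewed.
Suppose #564 ∈ draft: no assignment then satisfies all the clues, so #564 ∉ draft.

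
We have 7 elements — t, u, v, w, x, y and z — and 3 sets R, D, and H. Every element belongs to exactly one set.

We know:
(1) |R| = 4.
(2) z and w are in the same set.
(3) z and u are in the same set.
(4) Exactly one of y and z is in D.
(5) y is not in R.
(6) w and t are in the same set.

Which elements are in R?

R = {t, u, w, z}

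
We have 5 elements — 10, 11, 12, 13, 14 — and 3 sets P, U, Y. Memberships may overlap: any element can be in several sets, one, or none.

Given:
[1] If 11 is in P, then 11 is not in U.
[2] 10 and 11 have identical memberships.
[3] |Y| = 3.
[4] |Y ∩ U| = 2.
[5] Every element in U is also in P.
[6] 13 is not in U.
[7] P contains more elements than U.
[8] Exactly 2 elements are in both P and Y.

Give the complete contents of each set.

P = {10, 11, 12, 14}; U = {12, 14}; Y = {12, 13, 14}

From (6): 13 ∉ U.
Suppose 10 ∉ P: no assignment then satisfies all the clues, so 10 ∈ P.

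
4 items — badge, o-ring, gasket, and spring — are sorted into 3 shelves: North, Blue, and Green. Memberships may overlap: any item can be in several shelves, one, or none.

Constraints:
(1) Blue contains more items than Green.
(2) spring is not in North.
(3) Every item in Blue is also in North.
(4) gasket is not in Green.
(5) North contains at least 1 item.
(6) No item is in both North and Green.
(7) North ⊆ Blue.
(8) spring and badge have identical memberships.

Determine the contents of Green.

Green = {}

From (2): spring ∉ North.
From (4): gasket ∉ Green.
(3) contrapositive: spring ∉ Blue.
(8): badge matches spring: badge ∉ North.
(8): badge matches spring: badge ∉ Blue.
Suppose badge ∈ Green: no assignment then satisfies all the clues, so badge ∉ Green.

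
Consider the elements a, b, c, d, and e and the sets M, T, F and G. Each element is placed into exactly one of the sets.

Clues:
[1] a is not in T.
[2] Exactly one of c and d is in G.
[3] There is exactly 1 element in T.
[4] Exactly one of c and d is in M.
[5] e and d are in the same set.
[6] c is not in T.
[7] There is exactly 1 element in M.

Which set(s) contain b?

b: T

From (1): a ∉ T.
From (6): c ∉ T.
Suppose b ∈ M: no assignment then satisfies all the clues, so b ∉ M.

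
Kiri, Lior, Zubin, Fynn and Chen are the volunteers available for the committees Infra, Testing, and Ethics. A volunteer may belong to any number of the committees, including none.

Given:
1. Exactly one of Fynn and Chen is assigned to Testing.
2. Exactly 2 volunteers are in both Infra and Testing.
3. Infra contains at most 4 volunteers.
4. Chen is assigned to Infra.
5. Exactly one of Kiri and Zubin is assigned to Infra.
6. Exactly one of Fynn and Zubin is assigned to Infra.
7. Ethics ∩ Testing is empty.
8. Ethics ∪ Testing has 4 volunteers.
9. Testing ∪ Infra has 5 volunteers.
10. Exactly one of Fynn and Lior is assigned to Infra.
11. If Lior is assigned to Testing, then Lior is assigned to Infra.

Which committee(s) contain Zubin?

Zubin: Infra, Testing

From (4): Chen ∈ Infra.
Suppose Zubin ∉ Infra: no assignment then satisfies all the clues, so Zubin ∈ Infra.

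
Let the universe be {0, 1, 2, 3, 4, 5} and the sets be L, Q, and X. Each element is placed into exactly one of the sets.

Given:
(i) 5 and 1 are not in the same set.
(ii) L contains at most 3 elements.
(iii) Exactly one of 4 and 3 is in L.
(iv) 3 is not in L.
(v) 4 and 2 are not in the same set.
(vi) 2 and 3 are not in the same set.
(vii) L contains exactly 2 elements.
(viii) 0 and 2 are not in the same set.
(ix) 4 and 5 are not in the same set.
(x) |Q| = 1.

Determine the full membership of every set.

From (iv): 3 ∉ L.
(iii) (exactly one): 4 ∈ L.
(v): 2 ∉ L.
(ix): 5 ∉ L.
Suppose 0 ∈ L: no assignment then satisfies all the clues, so 0 ∉ L.

L = {1, 4}; Q = {2}; X = {0, 3, 5}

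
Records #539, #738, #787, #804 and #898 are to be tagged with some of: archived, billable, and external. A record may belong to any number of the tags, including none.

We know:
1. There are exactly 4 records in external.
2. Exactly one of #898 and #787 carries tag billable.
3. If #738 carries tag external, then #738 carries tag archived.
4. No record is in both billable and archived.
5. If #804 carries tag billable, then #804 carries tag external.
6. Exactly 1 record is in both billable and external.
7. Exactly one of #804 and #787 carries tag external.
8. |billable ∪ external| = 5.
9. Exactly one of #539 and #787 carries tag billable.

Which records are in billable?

billable = {#787, #804}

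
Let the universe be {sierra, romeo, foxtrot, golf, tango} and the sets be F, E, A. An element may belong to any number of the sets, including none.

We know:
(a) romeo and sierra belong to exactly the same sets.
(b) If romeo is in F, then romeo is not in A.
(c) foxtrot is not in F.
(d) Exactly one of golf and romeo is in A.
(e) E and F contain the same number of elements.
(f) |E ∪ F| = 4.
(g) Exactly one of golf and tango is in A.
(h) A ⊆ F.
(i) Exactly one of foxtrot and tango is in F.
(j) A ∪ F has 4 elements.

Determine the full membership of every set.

F = {golf, romeo, sierra, tango}; E = {golf, romeo, sierra, tango}; A = {golf}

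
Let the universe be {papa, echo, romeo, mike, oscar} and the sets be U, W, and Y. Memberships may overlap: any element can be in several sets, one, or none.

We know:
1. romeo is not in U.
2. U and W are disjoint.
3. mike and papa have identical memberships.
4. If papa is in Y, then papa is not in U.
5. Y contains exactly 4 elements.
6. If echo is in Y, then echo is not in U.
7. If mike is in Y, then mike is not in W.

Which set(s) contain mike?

mike: Y

From (1): romeo ∉ U.
Suppose mike ∈ U: no assignment then satisfies all the clues, so mike ∉ U.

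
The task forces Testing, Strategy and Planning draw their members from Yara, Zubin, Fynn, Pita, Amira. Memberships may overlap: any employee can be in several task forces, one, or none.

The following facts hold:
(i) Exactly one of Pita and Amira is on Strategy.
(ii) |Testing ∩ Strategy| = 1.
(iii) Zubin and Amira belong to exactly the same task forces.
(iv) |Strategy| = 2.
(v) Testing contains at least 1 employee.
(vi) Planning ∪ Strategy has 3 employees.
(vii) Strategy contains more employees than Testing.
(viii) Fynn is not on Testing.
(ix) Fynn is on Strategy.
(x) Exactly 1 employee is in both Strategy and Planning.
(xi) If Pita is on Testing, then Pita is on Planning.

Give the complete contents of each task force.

Testing = {Pita}; Strategy = {Fynn, Pita}; Planning = {Pita, Yara}

From (viii): Fynn ∉ Testing.
From (ix): Fynn ∈ Strategy.
Suppose Yara ∈ Testing: no assignment then satisfies all the clues, so Yara ∉ Testing.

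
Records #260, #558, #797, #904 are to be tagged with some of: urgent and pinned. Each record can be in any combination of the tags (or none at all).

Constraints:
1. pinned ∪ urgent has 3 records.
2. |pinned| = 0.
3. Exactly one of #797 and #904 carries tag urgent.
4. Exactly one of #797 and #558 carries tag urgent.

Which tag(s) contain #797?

#797: none

(2): pinned already has 0, so the rest are out.
Suppose #797 ∈ urgent: no assignment then satisfies all the clues, so #797 ∉ urgent.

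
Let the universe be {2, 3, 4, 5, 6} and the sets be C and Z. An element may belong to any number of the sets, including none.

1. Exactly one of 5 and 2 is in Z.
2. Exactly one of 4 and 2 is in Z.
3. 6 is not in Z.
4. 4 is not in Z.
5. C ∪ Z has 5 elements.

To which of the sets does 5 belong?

From (3): 6 ∉ Z.
From (4): 4 ∉ Z.
(2) (exactly one): 2 ∈ Z.
(1) (exactly one): 5 ∉ Z.
Suppose 5 ∉ C: no assignment then satisfies all the clues, so 5 ∈ C.

5: C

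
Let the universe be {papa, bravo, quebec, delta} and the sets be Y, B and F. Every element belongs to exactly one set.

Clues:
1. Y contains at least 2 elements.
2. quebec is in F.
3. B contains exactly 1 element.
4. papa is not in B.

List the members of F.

F = {quebec}

From (2): quebec ∈ F.
From (4): papa ∉ B.
Suppose papa ∈ F: no assignment then satisfies all the clues, so papa ∉ F.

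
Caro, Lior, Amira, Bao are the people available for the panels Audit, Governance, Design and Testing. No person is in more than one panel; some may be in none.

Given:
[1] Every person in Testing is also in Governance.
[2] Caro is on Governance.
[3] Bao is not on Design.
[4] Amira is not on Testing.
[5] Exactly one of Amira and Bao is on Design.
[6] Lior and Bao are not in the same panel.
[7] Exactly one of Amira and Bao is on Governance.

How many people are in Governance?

From (2): Caro ∈ Governance.
From (3): Bao ∉ Design.
From (4): Amira ∉ Testing.
(5) (exactly one): Amira ∈ Design.
(7) (exactly one): Bao ∈ Governance.
(6): Lior ∉ Governance.
(1) contrapositive: Lior ∉ Testing.

2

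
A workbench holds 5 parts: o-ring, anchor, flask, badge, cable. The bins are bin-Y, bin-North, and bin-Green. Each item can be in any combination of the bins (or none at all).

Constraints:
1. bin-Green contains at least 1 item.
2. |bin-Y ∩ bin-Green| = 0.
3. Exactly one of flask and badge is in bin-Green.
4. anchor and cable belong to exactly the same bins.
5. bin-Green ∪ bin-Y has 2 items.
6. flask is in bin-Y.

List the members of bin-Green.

bin-Green = {badge}

From (6): flask ∈ bin-Y.
Suppose o-ring ∈ bin-Green: no assignment then satisfies all the clues, so o-ring ∉ bin-Green.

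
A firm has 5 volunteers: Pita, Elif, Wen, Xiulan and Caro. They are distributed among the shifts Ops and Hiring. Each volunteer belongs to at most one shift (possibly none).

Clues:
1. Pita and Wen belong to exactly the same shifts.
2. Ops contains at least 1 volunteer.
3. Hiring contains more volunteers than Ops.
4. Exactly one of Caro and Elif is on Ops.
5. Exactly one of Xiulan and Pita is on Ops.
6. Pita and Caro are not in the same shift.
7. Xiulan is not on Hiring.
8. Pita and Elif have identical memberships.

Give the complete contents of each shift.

Ops = {Caro, Xiulan}; Hiring = {Elif, Pita, Wen}

From (7): Xiulan ∉ Hiring.
Suppose Pita ∈ Ops: no assignment then satisfies all the clues, so Pita ∉ Ops.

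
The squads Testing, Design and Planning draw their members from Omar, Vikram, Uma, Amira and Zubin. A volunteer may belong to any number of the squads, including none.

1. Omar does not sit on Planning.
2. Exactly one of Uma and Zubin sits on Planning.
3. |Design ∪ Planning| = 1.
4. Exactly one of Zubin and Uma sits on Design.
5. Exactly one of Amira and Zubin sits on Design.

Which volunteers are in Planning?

Planning = {Zubin}

From (1): Omar ∉ Planning.
Suppose Vikram ∈ Planning: no assignment then satisfies all the clues, so Vikram ∉ Planning.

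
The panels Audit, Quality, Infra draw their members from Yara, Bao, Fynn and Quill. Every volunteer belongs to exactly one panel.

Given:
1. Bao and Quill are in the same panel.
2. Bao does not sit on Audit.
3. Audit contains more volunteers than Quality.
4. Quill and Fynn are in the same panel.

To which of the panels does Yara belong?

Yara: Audit

From (2): Bao ∉ Audit.
(1): Quill matches Bao: Quill ∉ Audit.
(4): Fynn matches Quill: Fynn ∉ Audit.
Suppose Yara ∉ Audit: no assignment then satisfies all the clues, so Yara ∈ Audit.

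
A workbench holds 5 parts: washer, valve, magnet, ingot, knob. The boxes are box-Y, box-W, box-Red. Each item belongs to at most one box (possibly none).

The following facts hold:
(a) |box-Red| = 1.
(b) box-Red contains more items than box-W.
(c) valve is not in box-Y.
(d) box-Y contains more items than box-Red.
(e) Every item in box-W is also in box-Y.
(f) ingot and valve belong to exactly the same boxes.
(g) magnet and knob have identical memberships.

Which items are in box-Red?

box-Red = {washer}

From (c): valve ∉ box-Y.
(e) contrapositive: valve ∉ box-W.
(f): ingot matches valve: ingot ∉ box-Y.
(f): ingot matches valve: ingot ∉ box-W.
Suppose washer ∉ box-Red: no assignment then satisfies all the clues, so washer ∈ box-Red.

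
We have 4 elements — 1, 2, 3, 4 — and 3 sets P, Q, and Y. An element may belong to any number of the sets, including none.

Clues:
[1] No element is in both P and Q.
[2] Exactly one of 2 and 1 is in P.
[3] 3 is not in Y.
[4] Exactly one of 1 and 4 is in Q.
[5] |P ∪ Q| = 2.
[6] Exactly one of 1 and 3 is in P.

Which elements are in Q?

Q = {4}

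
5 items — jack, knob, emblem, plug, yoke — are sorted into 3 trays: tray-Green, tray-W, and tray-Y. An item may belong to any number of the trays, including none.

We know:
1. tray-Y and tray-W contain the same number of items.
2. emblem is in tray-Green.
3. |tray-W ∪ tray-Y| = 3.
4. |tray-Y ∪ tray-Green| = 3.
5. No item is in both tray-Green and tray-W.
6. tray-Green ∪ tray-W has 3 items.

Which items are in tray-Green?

tray-Green = {emblem}

From (2): emblem ∈ tray-Green.
(5) (disjoint): emblem ∉ tray-W.
Suppose jack ∈ tray-Green: no assignment then satisfies all the clues, so jack ∉ tray-Green.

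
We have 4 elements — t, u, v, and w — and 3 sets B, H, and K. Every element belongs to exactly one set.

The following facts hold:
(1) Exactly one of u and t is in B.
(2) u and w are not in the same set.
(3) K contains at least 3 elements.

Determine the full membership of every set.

B = {u}; H = {}; K = {t, v, w}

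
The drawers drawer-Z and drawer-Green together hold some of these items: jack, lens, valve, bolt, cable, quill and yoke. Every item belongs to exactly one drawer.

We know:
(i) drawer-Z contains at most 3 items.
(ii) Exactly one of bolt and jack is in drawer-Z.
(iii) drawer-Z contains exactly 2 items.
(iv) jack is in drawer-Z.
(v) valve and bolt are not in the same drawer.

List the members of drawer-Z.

From (iv): jack ∈ drawer-Z.
(ii) (exactly one): bolt ∉ drawer-Z.
Only one drawer left: bolt ∈ drawer-Green.
(v): valve ∉ drawer-Green.
Only one drawer left: valve ∈ drawer-Z.
(iii): drawer-Z already has 2, so the rest are out.
Only one drawer left: lens ∈ drawer-Green.
Only one drawer left: cable ∈ drawer-Green.
Only one drawer left: quill ∈ drawer-Green.
Only one drawer left: yoke ∈ drawer-Green.

drawer-Z = {jack, valve}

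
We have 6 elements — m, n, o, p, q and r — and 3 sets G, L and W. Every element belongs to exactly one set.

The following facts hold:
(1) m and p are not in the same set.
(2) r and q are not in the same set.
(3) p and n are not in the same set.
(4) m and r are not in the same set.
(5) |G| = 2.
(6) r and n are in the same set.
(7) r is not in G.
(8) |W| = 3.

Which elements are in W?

W = {n, o, r}

From (7): r ∉ G.
(6): n matches r: n ∉ G.
Suppose m ∈ W: no assignment then satisfies all the clues, so m ∉ W.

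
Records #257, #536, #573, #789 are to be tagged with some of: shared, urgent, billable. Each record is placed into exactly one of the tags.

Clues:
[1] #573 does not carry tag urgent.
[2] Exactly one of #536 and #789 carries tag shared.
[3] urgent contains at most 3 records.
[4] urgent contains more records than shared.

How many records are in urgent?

2

From (1): #573 ∉ urgent.
Suppose #257 ∈ shared: no assignment then satisfies all the clues, so #257 ∉ shared.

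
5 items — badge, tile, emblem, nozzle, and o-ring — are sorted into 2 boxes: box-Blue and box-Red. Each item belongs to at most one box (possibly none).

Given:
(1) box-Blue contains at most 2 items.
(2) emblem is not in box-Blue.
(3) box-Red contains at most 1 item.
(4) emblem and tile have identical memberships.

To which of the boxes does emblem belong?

From (2): emblem ∉ box-Blue.
(4): tile matches emblem: tile ∉ box-Blue.
Suppose emblem ∈ box-Red: no assignment then satisfies all the clues, so emblem ∉ box-Red.

emblem: none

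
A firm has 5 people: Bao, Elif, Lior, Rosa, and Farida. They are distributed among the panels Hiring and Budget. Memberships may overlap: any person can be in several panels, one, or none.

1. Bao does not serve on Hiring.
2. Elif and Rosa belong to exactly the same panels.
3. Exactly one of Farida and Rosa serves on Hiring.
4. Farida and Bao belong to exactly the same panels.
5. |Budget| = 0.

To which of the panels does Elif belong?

Elif: Hiring

From (1): Bao ∉ Hiring.
(4): Farida matches Bao: Farida ∉ Hiring.
(5): Budget already has 0, so the rest are out.
(3) (exactly one): Rosa ∈ Hiring.
(2): Elif matches Rosa: Elif ∈ Hiring.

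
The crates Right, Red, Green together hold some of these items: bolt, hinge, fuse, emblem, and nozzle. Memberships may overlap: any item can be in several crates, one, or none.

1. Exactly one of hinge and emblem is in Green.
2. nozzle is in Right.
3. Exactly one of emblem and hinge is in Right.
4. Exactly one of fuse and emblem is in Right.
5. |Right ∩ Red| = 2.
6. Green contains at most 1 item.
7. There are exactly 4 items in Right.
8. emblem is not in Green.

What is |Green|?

From (2): nozzle ∈ Right.
From (8): emblem ∉ Green.
(1) (exactly one): hinge ∈ Green.
(6): Green already has 1, so the rest are out.

1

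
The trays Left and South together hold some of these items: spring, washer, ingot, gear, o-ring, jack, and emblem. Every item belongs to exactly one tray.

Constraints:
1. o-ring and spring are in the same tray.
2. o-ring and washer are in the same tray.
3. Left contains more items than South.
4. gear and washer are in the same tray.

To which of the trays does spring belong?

spring: Left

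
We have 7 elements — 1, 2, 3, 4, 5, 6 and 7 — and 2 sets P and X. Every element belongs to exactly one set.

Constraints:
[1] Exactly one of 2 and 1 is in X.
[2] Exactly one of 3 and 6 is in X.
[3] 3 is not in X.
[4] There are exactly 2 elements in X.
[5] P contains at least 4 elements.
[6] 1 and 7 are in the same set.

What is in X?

X = {2, 6}

From (3): 3 ∉ X.
(2) (exactly one): 6 ∈ X.
Only one set left: 3 ∈ P.
Suppose 1 ∈ X: no assignment then satisfies all the clues, so 1 ∉ X.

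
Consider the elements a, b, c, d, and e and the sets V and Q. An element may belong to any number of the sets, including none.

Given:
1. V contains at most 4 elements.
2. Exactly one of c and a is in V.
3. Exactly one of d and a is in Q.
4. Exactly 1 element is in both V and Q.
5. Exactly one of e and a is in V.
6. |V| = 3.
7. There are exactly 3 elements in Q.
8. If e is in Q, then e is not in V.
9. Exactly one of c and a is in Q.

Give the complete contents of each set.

V = {a, b, d}; Q = {c, d, e}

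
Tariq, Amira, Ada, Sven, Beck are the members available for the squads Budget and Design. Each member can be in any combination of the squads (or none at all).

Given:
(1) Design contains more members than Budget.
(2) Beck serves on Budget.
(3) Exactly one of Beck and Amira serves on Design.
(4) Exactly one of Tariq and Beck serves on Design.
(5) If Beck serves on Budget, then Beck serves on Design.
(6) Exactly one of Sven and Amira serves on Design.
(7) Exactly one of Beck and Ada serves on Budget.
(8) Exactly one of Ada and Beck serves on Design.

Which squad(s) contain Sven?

Sven: Design

From (2): Beck ∈ Budget.
(5): Beck ∈ Design.
(7) (exactly one): Ada ∉ Budget.
(8) (exactly one): Ada ∉ Design.
(3) (exactly one): Amira ∉ Design.
(4) (exactly one): Tariq ∉ Design.
(6) (exactly one): Sven ∈ Design.
Suppose Sven ∈ Budget: no assignment then satisfies all the clues, so Sven ∉ Budget.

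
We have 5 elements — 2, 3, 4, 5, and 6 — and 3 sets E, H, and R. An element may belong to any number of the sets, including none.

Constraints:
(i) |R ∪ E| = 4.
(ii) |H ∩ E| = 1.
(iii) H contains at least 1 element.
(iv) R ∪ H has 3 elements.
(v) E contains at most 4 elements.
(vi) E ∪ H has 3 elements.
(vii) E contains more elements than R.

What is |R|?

2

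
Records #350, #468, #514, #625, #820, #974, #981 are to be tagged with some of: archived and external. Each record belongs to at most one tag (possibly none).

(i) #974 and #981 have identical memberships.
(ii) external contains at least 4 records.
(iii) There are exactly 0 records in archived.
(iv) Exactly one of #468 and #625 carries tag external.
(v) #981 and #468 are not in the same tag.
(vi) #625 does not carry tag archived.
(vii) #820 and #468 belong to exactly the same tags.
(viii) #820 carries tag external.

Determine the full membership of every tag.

archived = {}; external = {#350, #468, #514, #820}

From (vi): #625 ∉ archived.
From (viii): #820 ∈ external.
(iii): archived already has 0, so the rest are out.
(vii): #468 matches #820: #468 ∈ external.
(iv) (exactly one): #625 ∉ external.
(v): #981 ∉ external.
(i): #974 matches #981: #974 ∉ external.
(ii): only 4 candidates remain for external, so all are in.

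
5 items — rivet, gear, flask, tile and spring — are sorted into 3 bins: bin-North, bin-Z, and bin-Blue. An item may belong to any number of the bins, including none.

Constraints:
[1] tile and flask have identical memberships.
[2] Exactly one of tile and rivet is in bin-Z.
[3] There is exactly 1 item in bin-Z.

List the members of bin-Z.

bin-Z = {rivet}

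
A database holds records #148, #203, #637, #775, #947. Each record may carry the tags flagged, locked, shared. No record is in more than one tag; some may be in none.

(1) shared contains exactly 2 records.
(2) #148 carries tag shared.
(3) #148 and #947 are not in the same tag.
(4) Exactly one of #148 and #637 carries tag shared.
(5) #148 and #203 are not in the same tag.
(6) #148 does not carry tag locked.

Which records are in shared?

From (2): #148 ∈ shared.
(3): #947 ∉ shared.
(4) (exactly one): #637 ∉ shared.
(5): #203 ∉ shared.
(1): only 2 candidates remain for shared, so all are in.

shared = {#148, #775}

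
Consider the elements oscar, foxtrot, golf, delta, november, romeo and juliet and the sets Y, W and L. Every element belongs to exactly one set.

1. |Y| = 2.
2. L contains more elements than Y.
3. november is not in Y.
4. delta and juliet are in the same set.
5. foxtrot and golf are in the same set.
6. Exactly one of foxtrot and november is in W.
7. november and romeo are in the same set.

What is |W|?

2

From (3): november ∉ Y.
(7): romeo matches november: romeo ∉ Y.
Suppose oscar ∈ Y: no assignment then satisfies all the clues, so oscar ∉ Y.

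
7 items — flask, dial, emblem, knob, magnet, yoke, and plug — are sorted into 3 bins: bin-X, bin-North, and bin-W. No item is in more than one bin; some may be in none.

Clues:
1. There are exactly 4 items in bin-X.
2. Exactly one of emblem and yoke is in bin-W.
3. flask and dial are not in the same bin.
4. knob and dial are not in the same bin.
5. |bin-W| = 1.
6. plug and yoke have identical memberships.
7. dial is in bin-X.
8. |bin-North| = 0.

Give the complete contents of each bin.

bin-X = {dial, magnet, plug, yoke}; bin-North = {}; bin-W = {emblem}

From (7): dial ∈ bin-X.
(3): flask ∉ bin-X.
(4): knob ∉ bin-X.
(8): bin-North already has 0, so the rest are out.
Suppose flask ∈ bin-W: no assignment then satisfies all the clues, so flask ∉ bin-W.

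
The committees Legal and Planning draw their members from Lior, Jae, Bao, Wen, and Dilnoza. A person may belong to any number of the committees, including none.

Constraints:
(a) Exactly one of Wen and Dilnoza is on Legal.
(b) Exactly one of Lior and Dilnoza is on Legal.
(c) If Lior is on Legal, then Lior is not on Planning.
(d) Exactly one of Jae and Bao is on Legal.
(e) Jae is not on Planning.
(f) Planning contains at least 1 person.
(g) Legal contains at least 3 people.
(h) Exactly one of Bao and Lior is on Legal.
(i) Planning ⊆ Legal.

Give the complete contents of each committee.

Legal = {Jae, Lior, Wen}; Planning = {Wen}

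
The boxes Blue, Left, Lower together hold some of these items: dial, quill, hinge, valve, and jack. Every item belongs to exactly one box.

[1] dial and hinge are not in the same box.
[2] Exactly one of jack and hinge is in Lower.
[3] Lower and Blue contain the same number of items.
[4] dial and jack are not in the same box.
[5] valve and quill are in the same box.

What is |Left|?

3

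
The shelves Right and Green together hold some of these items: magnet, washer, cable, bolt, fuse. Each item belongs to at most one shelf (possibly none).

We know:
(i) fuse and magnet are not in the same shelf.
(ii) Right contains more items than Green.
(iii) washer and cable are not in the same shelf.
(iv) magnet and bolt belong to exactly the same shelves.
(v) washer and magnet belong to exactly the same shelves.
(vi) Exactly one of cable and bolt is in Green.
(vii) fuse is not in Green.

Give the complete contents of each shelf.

Right = {bolt, magnet, washer}; Green = {cable}

From (vii): fuse ∉ Green.
Suppose magnet ∉ Right: no assignment then satisfies all the clues, so magnet ∈ Right.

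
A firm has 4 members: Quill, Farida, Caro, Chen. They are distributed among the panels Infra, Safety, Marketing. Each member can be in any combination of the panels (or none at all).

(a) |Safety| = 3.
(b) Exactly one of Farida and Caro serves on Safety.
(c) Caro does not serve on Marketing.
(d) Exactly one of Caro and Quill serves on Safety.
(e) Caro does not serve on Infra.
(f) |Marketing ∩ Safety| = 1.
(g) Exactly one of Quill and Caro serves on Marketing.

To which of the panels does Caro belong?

From (c): Caro ∉ Marketing.
From (e): Caro ∉ Infra.
(g) (exactly one): Quill ∈ Marketing.
Suppose Caro ∈ Safety: no assignment then satisfies all the clues, so Caro ∉ Safety.

Caro: none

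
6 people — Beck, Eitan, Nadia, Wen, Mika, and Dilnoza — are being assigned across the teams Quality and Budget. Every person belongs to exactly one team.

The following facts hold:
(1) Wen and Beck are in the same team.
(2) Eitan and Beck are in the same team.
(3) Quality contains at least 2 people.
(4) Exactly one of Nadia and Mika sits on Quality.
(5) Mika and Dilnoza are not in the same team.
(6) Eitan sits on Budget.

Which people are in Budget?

Budget = {Beck, Eitan, Mika, Wen}

From (6): Eitan ∈ Budget.
(2): Beck matches Eitan: Beck ∉ Quality.
(2): Beck matches Eitan: Beck ∈ Budget.
(1): Wen matches Beck: Wen ∉ Quality.
(1): Wen matches Beck: Wen ∈ Budget.
Suppose Nadia ∈ Budget: no assignment then satisfies all the clues, so Nadia ∉ Budget.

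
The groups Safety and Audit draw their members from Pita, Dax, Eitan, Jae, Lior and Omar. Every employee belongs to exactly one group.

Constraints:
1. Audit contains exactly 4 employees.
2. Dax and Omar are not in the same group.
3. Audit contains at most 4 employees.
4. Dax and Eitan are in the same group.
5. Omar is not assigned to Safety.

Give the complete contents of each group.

From (5): Omar ∉ Safety.
Only one group left: Omar ∈ Audit.
(2): Dax ∉ Audit.
(4): Eitan matches Dax: Eitan ∉ Audit.
Only one group left: Dax ∈ Safety.
Only one group left: Eitan ∈ Safety.
(1): only 4 candidates remain for Audit, so all are in.

Safety = {Dax, Eitan}; Audit = {Jae, Lior, Omar, Pita}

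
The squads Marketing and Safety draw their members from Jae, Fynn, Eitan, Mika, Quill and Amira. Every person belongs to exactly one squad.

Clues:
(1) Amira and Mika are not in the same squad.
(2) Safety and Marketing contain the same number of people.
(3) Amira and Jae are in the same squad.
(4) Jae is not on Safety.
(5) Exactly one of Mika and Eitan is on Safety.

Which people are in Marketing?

Marketing = {Amira, Eitan, Jae}

From (4): Jae ∉ Safety.
(3): Amira matches Jae: Amira ∉ Safety.
Only one squad left: Jae ∈ Marketing.
Only one squad left: Amira ∈ Marketing.
(1): Mika ∉ Marketing.
Only one squad left: Mika ∈ Safety.
(5) (exactly one): Eitan ∉ Safety.
Only one squad left: Eitan ∈ Marketing.
Suppose Fynn ∈ Marketing: no assignment then satisfies all the clues, so Fynn ∉ Marketing.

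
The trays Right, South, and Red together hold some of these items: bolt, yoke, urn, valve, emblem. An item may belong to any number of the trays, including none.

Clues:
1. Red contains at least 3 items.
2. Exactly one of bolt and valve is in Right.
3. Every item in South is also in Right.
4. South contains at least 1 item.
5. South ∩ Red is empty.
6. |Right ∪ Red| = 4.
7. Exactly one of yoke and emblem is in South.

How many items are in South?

1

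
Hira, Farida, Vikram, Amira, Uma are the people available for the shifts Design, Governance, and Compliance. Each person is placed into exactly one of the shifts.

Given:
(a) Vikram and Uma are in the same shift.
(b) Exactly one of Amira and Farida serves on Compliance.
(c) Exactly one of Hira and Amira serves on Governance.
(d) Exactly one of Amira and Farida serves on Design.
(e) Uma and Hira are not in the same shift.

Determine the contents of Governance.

Governance = {Hira}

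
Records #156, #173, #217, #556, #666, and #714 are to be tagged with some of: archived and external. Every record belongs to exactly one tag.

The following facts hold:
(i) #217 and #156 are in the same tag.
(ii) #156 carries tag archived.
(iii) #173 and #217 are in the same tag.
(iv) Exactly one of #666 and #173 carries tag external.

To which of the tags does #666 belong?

From (ii): #156 ∈ archived.
(i): #217 matches #156: #217 ∈ archived.
(iii): #173 matches #217: #173 ∈ archived.
(iv) (exactly one): #666 ∈ external.

#666: external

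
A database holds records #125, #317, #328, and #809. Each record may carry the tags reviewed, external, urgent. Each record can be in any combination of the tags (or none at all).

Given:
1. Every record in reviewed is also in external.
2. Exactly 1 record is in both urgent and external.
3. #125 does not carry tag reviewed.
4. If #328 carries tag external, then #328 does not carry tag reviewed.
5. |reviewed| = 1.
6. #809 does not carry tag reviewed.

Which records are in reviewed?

reviewed = {#317}

From (3): #125 ∉ reviewed.
From (6): #809 ∉ reviewed.
Suppose #317 ∉ reviewed: no assignment then satisfies all the clues, so #317 ∈ reviewed.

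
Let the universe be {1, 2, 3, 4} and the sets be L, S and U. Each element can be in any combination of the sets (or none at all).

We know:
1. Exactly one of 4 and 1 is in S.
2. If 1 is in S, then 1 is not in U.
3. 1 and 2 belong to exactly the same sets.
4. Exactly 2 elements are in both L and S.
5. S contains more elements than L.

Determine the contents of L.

L = {1, 2}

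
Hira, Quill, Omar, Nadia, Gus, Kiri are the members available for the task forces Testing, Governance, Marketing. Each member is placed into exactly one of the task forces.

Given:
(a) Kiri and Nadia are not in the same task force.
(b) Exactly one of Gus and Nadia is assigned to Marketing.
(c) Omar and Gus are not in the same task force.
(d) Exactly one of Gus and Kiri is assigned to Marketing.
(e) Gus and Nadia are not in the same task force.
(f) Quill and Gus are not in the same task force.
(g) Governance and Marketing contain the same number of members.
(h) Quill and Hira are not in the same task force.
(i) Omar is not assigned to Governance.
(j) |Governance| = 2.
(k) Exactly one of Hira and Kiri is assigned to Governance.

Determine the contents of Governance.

Governance = {Kiri, Quill}

From (i): Omar ∉ Governance.
Suppose Hira ∈ Governance: no assignment then satisfies all the clues, so Hira ∉ Governance.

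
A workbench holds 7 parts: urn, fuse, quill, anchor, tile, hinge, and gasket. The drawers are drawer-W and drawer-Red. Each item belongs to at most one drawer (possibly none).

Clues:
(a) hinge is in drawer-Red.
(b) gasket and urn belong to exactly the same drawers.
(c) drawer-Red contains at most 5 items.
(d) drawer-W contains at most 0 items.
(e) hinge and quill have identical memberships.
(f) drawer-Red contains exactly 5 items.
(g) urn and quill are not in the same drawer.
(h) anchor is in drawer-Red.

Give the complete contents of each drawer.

From (a): hinge ∈ drawer-Red.
From (h): anchor ∈ drawer-Red.
(d): drawer-W already has 0, so the rest are out.
(e): quill matches hinge: quill ∈ drawer-Red.
(g): urn ∉ drawer-Red.
(b): gasket matches urn: gasket ∉ drawer-Red.
(f): only 5 candidates remain for drawer-Red, so all are in.

drawer-W = {}; drawer-Red = {anchor, fuse, hinge, quill, tile}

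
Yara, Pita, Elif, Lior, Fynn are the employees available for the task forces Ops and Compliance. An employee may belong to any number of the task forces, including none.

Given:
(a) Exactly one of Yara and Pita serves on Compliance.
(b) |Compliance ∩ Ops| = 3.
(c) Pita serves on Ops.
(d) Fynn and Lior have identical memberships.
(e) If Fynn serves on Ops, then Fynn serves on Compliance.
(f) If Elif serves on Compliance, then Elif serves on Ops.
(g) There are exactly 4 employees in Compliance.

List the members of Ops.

Ops = {Elif, Fynn, Lior, Pita}

From (c): Pita ∈ Ops.
Suppose Yara ∈ Ops: no assignment then satisfies all the clues, so Yara ∉ Ops.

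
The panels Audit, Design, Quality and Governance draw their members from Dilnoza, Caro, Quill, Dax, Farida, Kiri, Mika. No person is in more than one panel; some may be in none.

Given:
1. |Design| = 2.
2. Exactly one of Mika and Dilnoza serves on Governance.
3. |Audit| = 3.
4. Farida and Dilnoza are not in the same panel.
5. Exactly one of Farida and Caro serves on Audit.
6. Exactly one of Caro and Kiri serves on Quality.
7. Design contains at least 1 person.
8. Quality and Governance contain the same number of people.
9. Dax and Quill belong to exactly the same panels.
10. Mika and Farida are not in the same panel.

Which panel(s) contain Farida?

Farida: Audit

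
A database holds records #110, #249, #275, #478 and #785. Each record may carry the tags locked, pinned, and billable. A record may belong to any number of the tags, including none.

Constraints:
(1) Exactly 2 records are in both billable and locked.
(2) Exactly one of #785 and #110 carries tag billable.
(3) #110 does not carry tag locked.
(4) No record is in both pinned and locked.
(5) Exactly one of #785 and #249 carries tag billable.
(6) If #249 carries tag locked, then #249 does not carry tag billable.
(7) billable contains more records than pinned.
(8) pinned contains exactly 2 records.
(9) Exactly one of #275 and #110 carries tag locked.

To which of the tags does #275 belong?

#275: billable, locked

From (3): #110 ∉ locked.
(9) (exactly one): #275 ∈ locked.
(4) (disjoint): #275 ∉ pinned.
Suppose #275 ∉ billable: no assignment then satisfies all the clues, so #275 ∈ billable.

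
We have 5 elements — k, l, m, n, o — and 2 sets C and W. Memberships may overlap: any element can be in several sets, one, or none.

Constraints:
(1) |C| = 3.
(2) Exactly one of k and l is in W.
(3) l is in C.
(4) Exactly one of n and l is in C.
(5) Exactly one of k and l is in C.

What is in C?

From (3): l ∈ C.
(4) (exactly one): n ∉ C.
(5) (exactly one): k ∉ C.
(1): only 3 candidates remain for C, so all are in.

C = {l, m, o}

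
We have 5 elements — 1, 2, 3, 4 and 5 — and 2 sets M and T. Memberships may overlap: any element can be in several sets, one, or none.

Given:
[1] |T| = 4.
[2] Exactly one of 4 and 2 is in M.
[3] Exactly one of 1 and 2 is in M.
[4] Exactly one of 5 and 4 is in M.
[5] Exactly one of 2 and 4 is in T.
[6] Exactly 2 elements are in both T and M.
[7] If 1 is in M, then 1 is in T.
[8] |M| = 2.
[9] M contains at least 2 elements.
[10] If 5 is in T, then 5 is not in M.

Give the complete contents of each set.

M = {1, 4}; T = {1, 3, 4, 5}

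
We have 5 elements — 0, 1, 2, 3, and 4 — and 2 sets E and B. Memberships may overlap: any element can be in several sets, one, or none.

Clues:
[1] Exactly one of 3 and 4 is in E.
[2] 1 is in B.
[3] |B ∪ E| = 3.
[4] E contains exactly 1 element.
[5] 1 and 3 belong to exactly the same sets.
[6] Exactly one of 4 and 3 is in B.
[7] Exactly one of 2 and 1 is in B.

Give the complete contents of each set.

E = {4}; B = {1, 3}

From (2): 1 ∈ B.
(5): 3 matches 1: 3 ∈ B.
(6) (exactly one): 4 ∉ B.
(7) (exactly one): 2 ∉ B.
Suppose 0 ∈ E: no assignment then satisfies all the clues, so 0 ∉ E.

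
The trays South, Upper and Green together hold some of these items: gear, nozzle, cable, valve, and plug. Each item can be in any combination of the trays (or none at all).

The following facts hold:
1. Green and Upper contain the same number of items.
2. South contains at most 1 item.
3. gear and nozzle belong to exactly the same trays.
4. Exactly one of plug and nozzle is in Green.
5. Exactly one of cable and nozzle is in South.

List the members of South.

South = {cable}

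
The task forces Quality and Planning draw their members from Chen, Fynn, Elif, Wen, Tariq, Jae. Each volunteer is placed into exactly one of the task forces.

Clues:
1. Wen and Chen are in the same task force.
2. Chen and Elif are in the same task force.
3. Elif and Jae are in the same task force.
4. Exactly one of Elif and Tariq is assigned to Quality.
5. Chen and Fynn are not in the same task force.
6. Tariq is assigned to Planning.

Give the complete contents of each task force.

Quality = {Chen, Elif, Jae, Wen}; Planning = {Fynn, Tariq}

From (6): Tariq ∈ Planning.
(4) (exactly one): Elif ∈ Quality.
(2): Chen matches Elif: Chen ∈ Quality.
(3): Jae matches Elif: Jae ∈ Quality.
(5): Fynn ∉ Quality.
Only one task force left: Fynn ∈ Planning.
(1): Wen matches Chen: Wen ∈ Quality.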